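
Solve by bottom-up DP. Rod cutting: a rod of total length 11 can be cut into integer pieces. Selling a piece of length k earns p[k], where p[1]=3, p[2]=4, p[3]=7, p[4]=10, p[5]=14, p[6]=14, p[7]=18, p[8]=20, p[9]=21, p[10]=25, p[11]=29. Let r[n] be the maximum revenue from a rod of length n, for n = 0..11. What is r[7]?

21

   n    0    1    2    3    4    5    6    7    8    9   10   11
r[n]    0    3    6    9   12   15   18   21   24   27   30   33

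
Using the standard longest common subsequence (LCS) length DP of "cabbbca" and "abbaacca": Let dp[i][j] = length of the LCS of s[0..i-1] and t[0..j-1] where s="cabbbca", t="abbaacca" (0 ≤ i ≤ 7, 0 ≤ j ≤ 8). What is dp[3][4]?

   ''  a  b  b  a  a  c  c  a
''  0  0  0  0  0  0  0  0  0
 c  0  0  0  0  0  0  1  1  1
 a  0  1  1  1  1  1  1  1  2
 b  0  1  2  2  2  2  2  2  2
 b  0  1  2  3  3  3  3  3  3
 b  0  1  2  3  3  3  3  3  3
 c  0  1  2  3  3  3  4  4  4
 a  0  1  2  3  4  4  4  4  5

2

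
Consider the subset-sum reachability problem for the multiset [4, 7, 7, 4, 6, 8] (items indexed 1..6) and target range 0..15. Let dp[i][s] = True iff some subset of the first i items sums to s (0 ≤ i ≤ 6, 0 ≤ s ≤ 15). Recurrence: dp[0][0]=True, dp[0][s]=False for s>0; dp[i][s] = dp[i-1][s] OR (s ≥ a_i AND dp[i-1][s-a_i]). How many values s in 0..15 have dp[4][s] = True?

i\s   0   1   2   3   4   5   6   7   8   9  10  11  12  13  14  15
  0   T   F   F   F   F   F   F   F   F   F   F   F   F   F   F   F
  1   T   F   F   F   T   F   F   F   F   F   F   F   F   F   F   F
  2   T   F   F   F   T   F   F   T   F   F   F   T   F   F   F   F
  3   T   F   F   F   T   F   F   T   F   F   F   T   F   F   T   F
  4   T   F   F   F   T   F   F   T   T   F   F   T   F   F   T   T
  5   T   F   F   F   T   F   T   T   T   F   T   T   F   T   T   T
  6   T   F   F   F   T   F   T   T   T   F   T   T   T   T   T   T

7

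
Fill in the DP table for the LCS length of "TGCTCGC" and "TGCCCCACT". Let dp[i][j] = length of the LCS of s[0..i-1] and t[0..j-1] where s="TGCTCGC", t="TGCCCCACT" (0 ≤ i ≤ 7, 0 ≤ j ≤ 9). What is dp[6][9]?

4

   ''  T  G  C  C  C  C  A  C  T
''  0  0  0  0  0  0  0  0  0  0
 T  0  1  1  1  1  1  1  1  1  1
 G  0  1  2  2  2  2  2  2  2  2
 C  0  1  2  3  3  3  3  3  3  3
 T  0  1  2  3  3  3  3  3  3  4
 C  0  1  2  3  4  4  4  4  4  4
 G  0  1  2  3  4  4  4  4  4  4
 C  0  1  2  3  4  5  5  5  5  5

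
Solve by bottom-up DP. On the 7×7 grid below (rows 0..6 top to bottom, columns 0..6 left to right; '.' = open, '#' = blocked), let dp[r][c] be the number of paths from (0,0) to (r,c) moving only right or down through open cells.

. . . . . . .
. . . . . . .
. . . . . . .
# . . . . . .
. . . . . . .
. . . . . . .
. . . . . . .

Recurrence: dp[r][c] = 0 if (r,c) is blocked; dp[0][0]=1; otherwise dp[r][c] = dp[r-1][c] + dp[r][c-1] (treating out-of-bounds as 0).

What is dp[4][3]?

31

r\c   0   1   2   3   4   5   6
  0   1   1   1   1   1   1   1
  1   1   2   3   4   5   6   7
  2   1   3   6  10  15  21  28
  3   0   3   9  19  34  55  83
  4   0   3  12  31  65 120 203
  5   0   3  15  46 111 231 434
  6   0   3  18  64 175 406 840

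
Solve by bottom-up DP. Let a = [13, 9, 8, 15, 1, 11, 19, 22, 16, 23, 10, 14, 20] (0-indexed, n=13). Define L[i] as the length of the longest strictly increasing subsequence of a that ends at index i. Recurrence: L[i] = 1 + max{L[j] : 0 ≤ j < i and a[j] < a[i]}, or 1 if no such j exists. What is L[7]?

   i    0    1    2    3    4    5    6    7    8    9   10   11   12
a[i]   13    9    8   15    1   11   19   22   16   23   10   14   20
L[i]    1    1    1    2    1    2    3    4    3    5    2    3    4

4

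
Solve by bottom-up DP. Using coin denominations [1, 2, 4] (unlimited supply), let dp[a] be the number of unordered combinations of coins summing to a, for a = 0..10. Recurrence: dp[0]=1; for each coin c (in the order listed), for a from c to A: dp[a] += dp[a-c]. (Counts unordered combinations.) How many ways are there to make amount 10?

after  coin     0     1     2     3     4     5     6     7     8     9    10
          1     1     1     1     1     1     1     1     1     1     1     1
          2     1     1     2     2     3     3     4     4     5     5     6
          4     1     1     2     2     4     4     6     6     9     9    12

12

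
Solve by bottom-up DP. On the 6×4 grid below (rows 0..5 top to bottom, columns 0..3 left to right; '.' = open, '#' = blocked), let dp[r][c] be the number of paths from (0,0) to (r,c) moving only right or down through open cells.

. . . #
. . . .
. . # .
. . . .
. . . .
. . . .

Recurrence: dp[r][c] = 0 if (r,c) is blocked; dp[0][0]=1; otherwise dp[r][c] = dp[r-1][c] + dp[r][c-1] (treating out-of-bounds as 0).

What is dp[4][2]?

r\c   0   1   2   3
  0   1   1   1   0
  1   1   2   3   3
  2   1   3   0   3
  3   1   4   4   7
  4   1   5   9  16
  5   1   6  15  31

9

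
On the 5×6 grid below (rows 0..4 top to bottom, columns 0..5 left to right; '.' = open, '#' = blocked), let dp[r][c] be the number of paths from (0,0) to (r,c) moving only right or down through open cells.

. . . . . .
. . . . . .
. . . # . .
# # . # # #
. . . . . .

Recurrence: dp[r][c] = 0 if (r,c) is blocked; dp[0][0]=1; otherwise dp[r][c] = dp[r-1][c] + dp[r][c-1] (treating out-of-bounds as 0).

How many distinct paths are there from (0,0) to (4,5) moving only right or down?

6

r\c   0   1   2   3   4   5
  0   1   1   1   1   1   1
  1   1   2   3   4   5   6
  2   1   3   6   0   5  11
  3   0   0   6   0   0   0
  4   0   0   6   6   6   6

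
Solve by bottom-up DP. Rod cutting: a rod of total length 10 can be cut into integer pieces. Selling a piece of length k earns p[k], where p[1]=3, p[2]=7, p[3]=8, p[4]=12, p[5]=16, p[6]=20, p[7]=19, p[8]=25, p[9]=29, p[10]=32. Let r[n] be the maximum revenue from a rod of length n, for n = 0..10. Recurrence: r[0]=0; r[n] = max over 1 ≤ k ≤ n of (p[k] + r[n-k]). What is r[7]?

   n    0    1    2    3    4    5    6    7    8    9   10
r[n]    0    3    7   10   14   17   21   24   28   31   35

24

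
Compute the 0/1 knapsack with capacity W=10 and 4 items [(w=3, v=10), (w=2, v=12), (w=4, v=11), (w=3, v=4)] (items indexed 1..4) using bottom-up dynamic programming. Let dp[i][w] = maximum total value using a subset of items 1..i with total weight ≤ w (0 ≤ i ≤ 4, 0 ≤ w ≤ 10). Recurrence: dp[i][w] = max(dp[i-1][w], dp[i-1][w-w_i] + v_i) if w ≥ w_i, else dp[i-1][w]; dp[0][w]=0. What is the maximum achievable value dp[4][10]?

i\w   0   1   2   3   4   5   6   7   8   9  10
  0   0   0   0   0   0   0   0   0   0   0   0
  1   0   0   0  10  10  10  10  10  10  10  10
  2   0   0  12  12  12  22  22  22  22  22  22
  3   0   0  12  12  12  22  23  23  23  33  33
  4   0   0  12  12  12  22  23  23  26  33  33

33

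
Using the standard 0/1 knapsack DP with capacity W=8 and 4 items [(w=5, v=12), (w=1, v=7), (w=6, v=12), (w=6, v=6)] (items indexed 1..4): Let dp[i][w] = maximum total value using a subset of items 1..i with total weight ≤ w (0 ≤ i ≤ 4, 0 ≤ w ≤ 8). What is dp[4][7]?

i\w   0   1   2   3   4   5   6   7   8
  0   0   0   0   0   0   0   0   0   0
  1   0   0   0   0   0  12  12  12  12
  2   0   7   7   7   7  12  19  19  19
  3   0   7   7   7   7  12  19  19  19
  4   0   7   7   7   7  12  19  19  19

19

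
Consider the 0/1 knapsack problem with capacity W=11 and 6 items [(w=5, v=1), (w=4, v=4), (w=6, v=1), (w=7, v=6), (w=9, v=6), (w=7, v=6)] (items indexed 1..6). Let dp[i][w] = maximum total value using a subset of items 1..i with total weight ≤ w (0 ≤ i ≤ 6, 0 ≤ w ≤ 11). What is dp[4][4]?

4

i\w   0   1   2   3   4   5   6   7   8   9  10  11
  0   0   0   0   0   0   0   0   0   0   0   0   0
  1   0   0   0   0   0   1   1   1   1   1   1   1
  2   0   0   0   0   4   4   4   4   4   5   5   5
  3   0   0   0   0   4   4   4   4   4   5   5   5
  4   0   0   0   0   4   4   4   6   6   6   6  10
  5   0   0   0   0   4   4   4   6   6   6   6  10
  6   0   0   0   0   4   4   4   6   6   6   6  10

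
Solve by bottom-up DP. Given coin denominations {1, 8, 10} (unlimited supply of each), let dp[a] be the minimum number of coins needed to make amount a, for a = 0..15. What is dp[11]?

 a  0  1  2  3  4  5  6  7  8  9 10 11 12 13 14 15
dp  0  1  2  3  4  5  6  7  1  2  1  2  3  4  5  6

2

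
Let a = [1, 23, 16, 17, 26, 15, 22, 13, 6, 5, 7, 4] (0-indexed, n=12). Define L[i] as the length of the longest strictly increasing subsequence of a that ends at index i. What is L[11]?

   i    0    1    2    3    4    5    6    7    8    9   10   11
a[i]    1   23   16   17   26   15   22   13    6    5    7    4
L[i]    1    2    2    3    4    2    4    2    2    2    3    2

2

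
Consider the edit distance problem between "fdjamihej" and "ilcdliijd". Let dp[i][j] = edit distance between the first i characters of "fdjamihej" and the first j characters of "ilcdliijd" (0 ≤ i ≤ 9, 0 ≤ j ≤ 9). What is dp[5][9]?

   ''  i  l  c  d  l  i  i  j  d
''  0  1  2  3  4  5  6  7  8  9
 f  1  1  2  3  4  5  6  7  8  9
 d  2  2  2  3  3  4  5  6  7  8
 j  3  3  3  3  4  4  5  6  6  7
 a  4  4  4  4  4  5  5  6  7  7
 m  5  5  5  5  5  5  6  6  7  8
 i  6  5  6  6  6  6  5  6  7  8
 h  7  6  6  7  7  7  6  6  7  8
 e  8  7  7  7  8  8  7  7  7  8
 j  9  8  8  8  8  9  8  8  7  8

8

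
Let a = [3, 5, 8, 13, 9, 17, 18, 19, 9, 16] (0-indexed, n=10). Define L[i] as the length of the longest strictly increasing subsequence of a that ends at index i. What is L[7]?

   i    0    1    2    3    4    5    6    7    8    9
a[i]    3    5    8   13    9   17   18   19    9   16
L[i]    1    2    3    4    4    5    6    7    4    5

7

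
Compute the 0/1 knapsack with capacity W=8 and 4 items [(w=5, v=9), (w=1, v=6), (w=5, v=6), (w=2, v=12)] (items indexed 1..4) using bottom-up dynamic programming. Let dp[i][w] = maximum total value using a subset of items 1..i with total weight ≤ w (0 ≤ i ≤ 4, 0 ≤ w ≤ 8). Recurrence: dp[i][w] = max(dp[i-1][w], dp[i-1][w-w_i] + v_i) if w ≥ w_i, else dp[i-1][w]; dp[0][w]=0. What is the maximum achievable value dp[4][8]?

i\w   0   1   2   3   4   5   6   7   8
  0   0   0   0   0   0   0   0   0   0
  1   0   0   0   0   0   9   9   9   9
  2   0   6   6   6   6   9  15  15  15
  3   0   6   6   6   6   9  15  15  15
  4   0   6  12  18  18  18  18  21  27

27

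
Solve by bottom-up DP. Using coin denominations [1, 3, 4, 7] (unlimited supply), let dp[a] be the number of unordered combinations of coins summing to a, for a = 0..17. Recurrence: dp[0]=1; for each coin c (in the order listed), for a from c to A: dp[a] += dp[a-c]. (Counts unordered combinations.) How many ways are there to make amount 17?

28

after  coin     0     1     2     3     4     5     6     7     8     9    10    11    12    13    14    15    16    17
          1     1     1     1     1     1     1     1     1     1     1     1     1     1     1     1     1     1     1
          3     1     1     1     2     2     2     3     3     3     4     4     4     5     5     5     6     6     6
          4     1     1     1     2     3     3     4     5     6     7     8     9    11    12    13    15    17    18
          7     1     1     1     2     3     3     4     6     7     8    10    12    14    16    19    22    25    28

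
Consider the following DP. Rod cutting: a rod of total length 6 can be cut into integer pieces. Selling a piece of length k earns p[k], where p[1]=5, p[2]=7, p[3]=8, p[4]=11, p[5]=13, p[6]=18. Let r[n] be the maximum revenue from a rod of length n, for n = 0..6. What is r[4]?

   n    0    1    2    3    4    5    6
r[n]    0    5   10   15   20   25   30

20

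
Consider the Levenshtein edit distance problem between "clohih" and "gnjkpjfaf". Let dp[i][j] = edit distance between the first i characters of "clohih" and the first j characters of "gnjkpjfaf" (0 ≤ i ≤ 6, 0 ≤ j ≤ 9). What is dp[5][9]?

   ''  g  n  j  k  p  j  f  a  f
''  0  1  2  3  4  5  6  7  8  9
 c  1  1  2  3  4  5  6  7  8  9
 l  2  2  2  3  4  5  6  7  8  9
 o  3  3  3  3  4  5  6  7  8  9
 h  4  4  4  4  4  5  6  7  8  9
 i  5  5  5  5  5  5  6  7  8  9
 h  6  6  6  6  6  6  6  7  8  9

9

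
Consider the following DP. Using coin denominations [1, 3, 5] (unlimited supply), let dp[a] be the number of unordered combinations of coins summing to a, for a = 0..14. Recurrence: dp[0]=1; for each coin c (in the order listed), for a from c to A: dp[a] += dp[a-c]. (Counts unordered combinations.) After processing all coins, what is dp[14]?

11

after  coin     0     1     2     3     4     5     6     7     8     9    10    11    12    13    14
          1     1     1     1     1     1     1     1     1     1     1     1     1     1     1     1
          3     1     1     1     2     2     2     3     3     3     4     4     4     5     5     5
          5     1     1     1     2     2     3     4     4     5     6     7     8     9    10    11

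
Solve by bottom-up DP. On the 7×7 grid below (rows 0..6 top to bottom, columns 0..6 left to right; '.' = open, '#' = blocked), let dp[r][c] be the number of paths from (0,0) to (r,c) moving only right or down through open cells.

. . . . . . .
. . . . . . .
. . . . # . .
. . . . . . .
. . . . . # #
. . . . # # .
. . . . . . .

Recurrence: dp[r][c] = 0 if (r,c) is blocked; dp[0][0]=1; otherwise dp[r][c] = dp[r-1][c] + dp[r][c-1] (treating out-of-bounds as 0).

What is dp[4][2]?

r\c   0   1   2   3   4   5   6
  0   1   1   1   1   1   1   1
  1   1   2   3   4   5   6   7
  2   1   3   6  10   0   6  13
  3   1   4  10  20  20  26  39
  4   1   5  15  35  55   0   0
  5   1   6  21  56   0   0   0
  6   1   7  28  84  84  84  84

15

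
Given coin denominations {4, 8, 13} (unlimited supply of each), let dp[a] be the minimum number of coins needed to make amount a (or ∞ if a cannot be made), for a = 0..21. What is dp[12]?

2

 a  0  1  2  3  4  5  6  7  8  9 10 11 12 13 14 15 16 17 18 19 20 21
dp  0  -  -  -  1  -  -  -  1  -  -  -  2  1  -  -  2  2  -  -  3  2
(- denotes ∞ / unreachable)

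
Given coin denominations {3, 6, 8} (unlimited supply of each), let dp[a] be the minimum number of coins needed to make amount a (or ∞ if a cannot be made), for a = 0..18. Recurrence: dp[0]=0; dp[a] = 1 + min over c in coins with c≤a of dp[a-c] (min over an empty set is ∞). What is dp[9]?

 a  0  1  2  3  4  5  6  7  8  9 10 11 12 13 14 15 16 17 18
dp  0  -  -  1  -  -  1  -  1  2  -  2  2  -  2  3  2  3  3
(- denotes ∞ / unreachable)

2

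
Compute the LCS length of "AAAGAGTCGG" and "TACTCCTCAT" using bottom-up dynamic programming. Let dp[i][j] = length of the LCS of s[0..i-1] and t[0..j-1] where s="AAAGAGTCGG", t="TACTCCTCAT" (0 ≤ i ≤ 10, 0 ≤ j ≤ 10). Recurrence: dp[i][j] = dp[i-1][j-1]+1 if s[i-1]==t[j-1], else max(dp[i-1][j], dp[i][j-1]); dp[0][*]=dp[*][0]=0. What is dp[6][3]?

   ''  T  A  C  T  C  C  T  C  A  T
''  0  0  0  0  0  0  0  0  0  0  0
 A  0  0  1  1  1  1  1  1  1  1  1
 A  0  0  1  1  1  1  1  1  1  2  2
 A  0  0  1  1  1  1  1  1  1  2  2
 G  0  0  1  1  1  1  1  1  1  2  2
 A  0  0  1  1  1  1  1  1  1  2  2
 G  0  0  1  1  1  1  1  1  1  2  2
 T  0  1  1  1  2  2  2  2  2  2  3
 C  0  1  1  2  2  3  3  3  3  3  3
 G  0  1  1  2  2  3  3  3  3  3  3
 G  0  1  1  2  2  3  3  3  3  3  3

1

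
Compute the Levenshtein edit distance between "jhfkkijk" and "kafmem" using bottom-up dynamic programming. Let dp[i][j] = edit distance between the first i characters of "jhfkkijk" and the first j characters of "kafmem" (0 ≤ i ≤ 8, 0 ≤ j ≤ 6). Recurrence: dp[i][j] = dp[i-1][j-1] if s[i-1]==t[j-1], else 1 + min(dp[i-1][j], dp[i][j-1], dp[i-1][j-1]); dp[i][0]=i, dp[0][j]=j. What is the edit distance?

7

   ''  k  a  f  m  e  m
''  0  1  2  3  4  5  6
 j  1  1  2  3  4  5  6
 h  2  2  2  3  4  5  6
 f  3  3  3  2  3  4  5
 k  4  3  4  3  3  4  5
 k  5  4  4  4  4  4  5
 i  6  5  5  5  5  5  5
 j  7  6  6  6  6  6  6
 k  8  7  7  7  7  7  7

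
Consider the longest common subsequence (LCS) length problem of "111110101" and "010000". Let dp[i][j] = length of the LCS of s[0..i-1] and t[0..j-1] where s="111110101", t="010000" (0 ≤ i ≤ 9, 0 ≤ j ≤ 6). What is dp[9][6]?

3

   ''  0  1  0  0  0  0
''  0  0  0  0  0  0  0
 1  0  0  1  1  1  1  1
 1  0  0  1  1  1  1  1
 1  0  0  1  1  1  1  1
 1  0  0  1  1  1  1  1
 1  0  0  1  1  1  1  1
 0  0  1  1  2  2  2  2
 1  0  1  2  2  2  2  2
 0  0  1  2  3  3  3  3
 1  0  1  2  3  3  3  3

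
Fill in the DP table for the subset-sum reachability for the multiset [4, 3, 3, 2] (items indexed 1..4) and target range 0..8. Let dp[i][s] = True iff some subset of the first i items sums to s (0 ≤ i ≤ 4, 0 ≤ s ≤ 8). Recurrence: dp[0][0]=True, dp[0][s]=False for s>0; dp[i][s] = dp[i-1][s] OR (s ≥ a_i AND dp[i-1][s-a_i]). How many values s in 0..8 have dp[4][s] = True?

i\s   0   1   2   3   4   5   6   7   8
  0   T   F   F   F   F   F   F   F   F
  1   T   F   F   F   T   F   F   F   F
  2   T   F   F   T   T   F   F   T   F
  3   T   F   F   T   T   F   T   T   F
  4   T   F   T   T   T   T   T   T   T

8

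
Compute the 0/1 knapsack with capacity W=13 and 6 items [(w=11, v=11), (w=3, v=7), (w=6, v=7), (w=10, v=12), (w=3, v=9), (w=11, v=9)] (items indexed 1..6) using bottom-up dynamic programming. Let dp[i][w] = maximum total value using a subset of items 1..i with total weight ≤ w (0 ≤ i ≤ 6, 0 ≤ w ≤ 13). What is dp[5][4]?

i\w   0   1   2   3   4   5   6   7   8   9  10  11  12  13
  0   0   0   0   0   0   0   0   0   0   0   0   0   0   0
  1   0   0   0   0   0   0   0   0   0   0   0  11  11  11
  2   0   0   0   7   7   7   7   7   7   7   7  11  11  11
  3   0   0   0   7   7   7   7   7   7  14  14  14  14  14
  4   0   0   0   7   7   7   7   7   7  14  14  14  14  19
  5   0   0   0   9   9   9  16  16  16  16  16  16  23  23
  6   0   0   0   9   9   9  16  16  16  16  16  16  23  23

9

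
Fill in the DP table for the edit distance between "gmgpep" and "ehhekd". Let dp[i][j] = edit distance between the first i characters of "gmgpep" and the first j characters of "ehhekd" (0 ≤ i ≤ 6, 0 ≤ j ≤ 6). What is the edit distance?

   ''  e  h  h  e  k  d
''  0  1  2  3  4  5  6
 g  1  1  2  3  4  5  6
 m  2  2  2  3  4  5  6
 g  3  3  3  3  4  5  6
 p  4  4  4  4  4  5  6
 e  5  4  5  5  4  5  6
 p  6  5  5  6  5  5  6

6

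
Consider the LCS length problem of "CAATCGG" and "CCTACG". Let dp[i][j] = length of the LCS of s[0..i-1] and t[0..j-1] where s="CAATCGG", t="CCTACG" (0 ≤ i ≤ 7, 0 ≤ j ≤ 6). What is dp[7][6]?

4

   ''  C  C  T  A  C  G
''  0  0  0  0  0  0  0
 C  0  1  1  1  1  1  1
 A  0  1  1  1  2  2  2
 A  0  1  1  1  2  2  2
 T  0  1  1  2  2  2  2
 C  0  1  2  2  2  3  3
 G  0  1  2  2  2  3  4
 G  0  1  2  2  2  3  4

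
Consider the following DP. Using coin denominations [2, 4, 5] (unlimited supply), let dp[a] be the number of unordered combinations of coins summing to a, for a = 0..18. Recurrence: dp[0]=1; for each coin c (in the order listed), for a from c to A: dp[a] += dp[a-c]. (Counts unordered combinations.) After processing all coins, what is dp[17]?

5

after  coin     0     1     2     3     4     5     6     7     8     9    10    11    12    13    14    15    16    17    18
          2     1     0     1     0     1     0     1     0     1     0     1     0     1     0     1     0     1     0     1
          4     1     0     1     0     2     0     2     0     3     0     3     0     4     0     4     0     5     0     5
          5     1     0     1     0     2     1     2     1     3     2     4     2     5     3     6     4     7     5     8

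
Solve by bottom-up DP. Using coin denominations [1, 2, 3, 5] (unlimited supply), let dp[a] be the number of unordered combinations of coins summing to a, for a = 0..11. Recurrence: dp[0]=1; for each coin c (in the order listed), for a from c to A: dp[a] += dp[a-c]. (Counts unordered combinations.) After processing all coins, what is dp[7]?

after  coin     0     1     2     3     4     5     6     7     8     9    10    11
          1     1     1     1     1     1     1     1     1     1     1     1     1
          2     1     1     2     2     3     3     4     4     5     5     6     6
          3     1     1     2     3     4     5     7     8    10    12    14    16
          5     1     1     2     3     4     6     8    10    13    16    20    24

10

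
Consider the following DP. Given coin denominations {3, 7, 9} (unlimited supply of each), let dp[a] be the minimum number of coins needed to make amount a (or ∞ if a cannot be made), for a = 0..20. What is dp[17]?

 a  0  1  2  3  4  5  6  7  8  9 10 11 12 13 14 15 16 17 18 19 20
dp  0  -  -  1  -  -  2  1  -  1  2  -  2  3  2  3  2  3  2  3  4
(- denotes ∞ / unreachable)

3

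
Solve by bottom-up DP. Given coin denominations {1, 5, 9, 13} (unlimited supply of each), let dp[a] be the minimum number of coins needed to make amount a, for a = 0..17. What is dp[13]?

1

 a  0  1  2  3  4  5  6  7  8  9 10 11 12 13 14 15 16 17
dp  0  1  2  3  4  1  2  3  4  1  2  3  4  1  2  3  4  5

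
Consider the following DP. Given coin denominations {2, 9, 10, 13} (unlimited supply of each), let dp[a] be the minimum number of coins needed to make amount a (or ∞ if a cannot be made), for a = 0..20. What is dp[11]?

 a  0  1  2  3  4  5  6  7  8  9 10 11 12 13 14 15 16 17 18 19 20
dp  0  -  1  -  2  -  3  -  4  1  1  2  2  1  3  2  4  3  2  2  2
(- denotes ∞ / unreachable)

2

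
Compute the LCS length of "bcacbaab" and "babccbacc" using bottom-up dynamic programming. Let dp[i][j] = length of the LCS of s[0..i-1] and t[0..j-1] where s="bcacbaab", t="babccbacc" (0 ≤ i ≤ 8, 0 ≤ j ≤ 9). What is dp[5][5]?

   ''  b  a  b  c  c  b  a  c  c
''  0  0  0  0  0  0  0  0  0  0
 b  0  1  1  1  1  1  1  1  1  1
 c  0  1  1  1  2  2  2  2  2  2
 a  0  1  2  2  2  2  2  3  3  3
 c  0  1  2  2  3  3  3  3  4  4
 b  0  1  2  3  3  3  4  4  4  4
 a  0  1  2  3  3  3  4  5  5  5
 a  0  1  2  3  3  3  4  5  5  5
 b  0  1  2  3  3  3  4  5  5  5

3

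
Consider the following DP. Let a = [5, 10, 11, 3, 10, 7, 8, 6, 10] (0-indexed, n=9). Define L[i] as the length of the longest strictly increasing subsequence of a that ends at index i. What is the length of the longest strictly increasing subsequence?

   i    0    1    2    3    4    5    6    7    8
a[i]    5   10   11    3   10    7    8    6   10
L[i]    1    2    3    1    2    2    3    2    4

4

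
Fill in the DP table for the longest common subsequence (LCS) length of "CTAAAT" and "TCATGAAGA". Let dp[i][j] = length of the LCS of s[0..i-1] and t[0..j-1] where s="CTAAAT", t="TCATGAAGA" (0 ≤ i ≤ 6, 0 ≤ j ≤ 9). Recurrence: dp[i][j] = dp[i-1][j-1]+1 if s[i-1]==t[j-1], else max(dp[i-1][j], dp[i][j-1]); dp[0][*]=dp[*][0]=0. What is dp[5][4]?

   ''  T  C  A  T  G  A  A  G  A
''  0  0  0  0  0  0  0  0  0  0
 C  0  0  1  1  1  1  1  1  1  1
 T  0  1  1  1  2  2  2  2  2  2
 A  0  1  1  2  2  2  3  3  3  3
 A  0  1  1  2  2  2  3  4  4  4
 A  0  1  1  2  2  2  3  4  4  5
 T  0  1  1  2  3  3  3  4  4  5

2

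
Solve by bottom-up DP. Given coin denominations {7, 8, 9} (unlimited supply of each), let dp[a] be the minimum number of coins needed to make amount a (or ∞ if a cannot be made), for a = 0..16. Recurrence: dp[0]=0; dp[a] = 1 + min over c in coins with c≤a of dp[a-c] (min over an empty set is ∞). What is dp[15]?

 a  0  1  2  3  4  5  6  7  8  9 10 11 12 13 14 15 16
dp  0  -  -  -  -  -  -  1  1  1  -  -  -  -  2  2  2
(- denotes ∞ / unreachable)

2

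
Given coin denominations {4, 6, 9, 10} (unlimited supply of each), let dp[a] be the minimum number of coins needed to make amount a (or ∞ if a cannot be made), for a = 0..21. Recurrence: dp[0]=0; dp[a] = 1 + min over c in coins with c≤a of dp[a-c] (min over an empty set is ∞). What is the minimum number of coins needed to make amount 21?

3

 a  0  1  2  3  4  5  6  7  8  9 10 11 12 13 14 15 16 17 18 19 20 21
dp  0  -  -  -  1  -  1  -  2  1  1  -  2  2  2  2  2  3  2  2  2  3
(- denotes ∞ / unreachable)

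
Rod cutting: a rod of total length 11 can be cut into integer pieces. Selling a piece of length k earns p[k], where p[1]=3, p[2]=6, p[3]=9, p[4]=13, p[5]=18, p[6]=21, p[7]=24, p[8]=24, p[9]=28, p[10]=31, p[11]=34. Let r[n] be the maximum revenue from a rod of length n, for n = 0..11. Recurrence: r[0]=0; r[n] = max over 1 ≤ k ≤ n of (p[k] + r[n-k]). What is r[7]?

24

   n    0    1    2    3    4    5    6    7    8    9   10   11
r[n]    0    3    6    9   13   18   21   24   27   31   36   39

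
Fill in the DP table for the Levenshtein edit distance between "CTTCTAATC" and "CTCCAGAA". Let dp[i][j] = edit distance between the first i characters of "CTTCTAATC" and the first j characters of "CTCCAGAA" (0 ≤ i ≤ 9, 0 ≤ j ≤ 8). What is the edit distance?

   ''  C  T  C  C  A  G  A  A
''  0  1  2  3  4  5  6  7  8
 C  1  0  1  2  3  4  5  6  7
 T  2  1  0  1  2  3  4  5  6
 T  3  2  1  1  2  3  4  5  6
 C  4  3  2  1  1  2  3  4  5
 T  5  4  3  2  2  2  3  4  5
 A  6  5  4  3  3  2  3  3  4
 A  7  6  5  4  4  3  3  3  3
 T  8  7  6  5  5  4  4  4  4
 C  9  8  7  6  5  5  5  5  5

5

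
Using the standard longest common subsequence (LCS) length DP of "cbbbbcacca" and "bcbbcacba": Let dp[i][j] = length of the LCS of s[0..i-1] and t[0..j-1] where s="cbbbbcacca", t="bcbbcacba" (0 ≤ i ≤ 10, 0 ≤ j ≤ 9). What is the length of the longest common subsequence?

   ''  b  c  b  b  c  a  c  b  a
''  0  0  0  0  0  0  0  0  0  0
 c  0  0  1  1  1  1  1  1  1  1
 b  0  1  1  2  2  2  2  2  2  2
 b  0  1  1  2  3  3  3  3  3  3
 b  0  1  1  2  3  3  3  3  4  4
 b  0  1  1  2  3  3  3  3  4  4
 c  0  1  2  2  3  4  4  4  4  4
 a  0  1  2  2  3  4  5  5  5  5
 c  0  1  2  2  3  4  5  6  6  6
 c  0  1  2  2  3  4  5  6  6  6
 a  0  1  2  2  3  4  5  6  6  7

7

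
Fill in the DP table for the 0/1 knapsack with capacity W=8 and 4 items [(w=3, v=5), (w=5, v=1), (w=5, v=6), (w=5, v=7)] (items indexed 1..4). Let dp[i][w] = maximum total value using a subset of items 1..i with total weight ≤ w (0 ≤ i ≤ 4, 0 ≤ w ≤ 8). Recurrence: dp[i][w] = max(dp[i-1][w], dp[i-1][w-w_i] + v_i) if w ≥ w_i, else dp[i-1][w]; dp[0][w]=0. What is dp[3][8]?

11

i\w   0   1   2   3   4   5   6   7   8
  0   0   0   0   0   0   0   0   0   0
  1   0   0   0   5   5   5   5   5   5
  2   0   0   0   5   5   5   5   5   6
  3   0   0   0   5   5   6   6   6  11
  4   0   0   0   5   5   7   7   7  12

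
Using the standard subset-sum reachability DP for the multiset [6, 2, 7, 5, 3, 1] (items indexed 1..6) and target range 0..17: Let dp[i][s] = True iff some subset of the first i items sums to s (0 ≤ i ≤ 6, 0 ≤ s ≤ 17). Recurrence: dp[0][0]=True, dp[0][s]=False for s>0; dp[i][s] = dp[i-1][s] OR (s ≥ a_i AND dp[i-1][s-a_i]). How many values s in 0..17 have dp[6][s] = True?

i\s   0   1   2   3   4   5   6   7   8   9  10  11  12  13  14  15  16  17
  0   T   F   F   F   F   F   F   F   F   F   F   F   F   F   F   F   F   F
  1   T   F   F   F   F   F   T   F   F   F   F   F   F   F   F   F   F   F
  2   T   F   T   F   F   F   T   F   T   F   F   F   F   F   F   F   F   F
  3   T   F   T   F   F   F   T   T   T   T   F   F   F   T   F   T   F   F
  4   T   F   T   F   F   T   T   T   T   T   F   T   T   T   T   T   F   F
  5   T   F   T   T   F   T   T   T   T   T   T   T   T   T   T   T   T   T
  6   T   T   T   T   T   T   T   T   T   T   T   T   T   T   T   T   T   T

18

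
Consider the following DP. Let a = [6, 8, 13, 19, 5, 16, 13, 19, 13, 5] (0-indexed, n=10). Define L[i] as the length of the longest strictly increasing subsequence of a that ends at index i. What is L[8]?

3

   i    0    1    2    3    4    5    6    7    8    9
a[i]    6    8   13   19    5   16   13   19   13    5
L[i]    1    2    3    4    1    4    3    5    3    1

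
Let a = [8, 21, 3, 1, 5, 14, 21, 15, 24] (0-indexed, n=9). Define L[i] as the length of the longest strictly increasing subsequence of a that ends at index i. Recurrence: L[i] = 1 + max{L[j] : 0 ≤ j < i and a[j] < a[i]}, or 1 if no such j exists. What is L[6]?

   i    0    1    2    3    4    5    6    7    8
a[i]    8   21    3    1    5   14   21   15   24
L[i]    1    2    1    1    2    3    4    4    5

4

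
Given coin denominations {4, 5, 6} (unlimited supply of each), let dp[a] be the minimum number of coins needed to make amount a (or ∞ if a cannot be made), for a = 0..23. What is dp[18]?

 a  0  1  2  3  4  5  6  7  8  9 10 11 12 13 14 15 16 17 18 19 20 21 22 23
dp  0  -  -  -  1  1  1  -  2  2  2  2  2  3  3  3  3  3  3  4  4  4  4  4
(- denotes ∞ / unreachable)

3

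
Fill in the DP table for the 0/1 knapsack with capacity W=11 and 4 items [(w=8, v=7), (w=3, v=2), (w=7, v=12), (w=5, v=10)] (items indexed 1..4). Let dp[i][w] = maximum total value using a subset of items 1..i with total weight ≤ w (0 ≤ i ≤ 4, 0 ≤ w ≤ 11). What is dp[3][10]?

i\w   0   1   2   3   4   5   6   7   8   9  10  11
  0   0   0   0   0   0   0   0   0   0   0   0   0
  1   0   0   0   0   0   0   0   0   7   7   7   7
  2   0   0   0   2   2   2   2   2   7   7   7   9
  3   0   0   0   2   2   2   2  12  12  12  14  14
  4   0   0   0   2   2  10  10  12  12  12  14  14

14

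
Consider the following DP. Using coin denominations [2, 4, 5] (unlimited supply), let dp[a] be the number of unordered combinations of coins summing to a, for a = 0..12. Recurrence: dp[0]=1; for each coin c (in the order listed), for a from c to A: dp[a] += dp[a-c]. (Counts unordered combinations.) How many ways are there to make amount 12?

after  coin     0     1     2     3     4     5     6     7     8     9    10    11    12
          2     1     0     1     0     1     0     1     0     1     0     1     0     1
          4     1     0     1     0     2     0     2     0     3     0     3     0     4
          5     1     0     1     0     2     1     2     1     3     2     4     2     5

5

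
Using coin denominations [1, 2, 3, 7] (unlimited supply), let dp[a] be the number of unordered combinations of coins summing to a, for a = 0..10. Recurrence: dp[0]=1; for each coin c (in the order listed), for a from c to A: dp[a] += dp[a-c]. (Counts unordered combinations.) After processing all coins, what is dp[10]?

17

after  coin     0     1     2     3     4     5     6     7     8     9    10
          1     1     1     1     1     1     1     1     1     1     1     1
          2     1     1     2     2     3     3     4     4     5     5     6
          3     1     1     2     3     4     5     7     8    10    12    14
          7     1     1     2     3     4     5     7     9    11    14    17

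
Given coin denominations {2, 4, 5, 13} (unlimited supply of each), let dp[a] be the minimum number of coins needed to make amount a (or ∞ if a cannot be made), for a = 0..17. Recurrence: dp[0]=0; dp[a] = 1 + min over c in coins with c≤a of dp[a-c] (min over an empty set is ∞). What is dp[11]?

3

 a  0  1  2  3  4  5  6  7  8  9 10 11 12 13 14 15 16 17
dp  0  -  1  -  1  1  2  2  2  2  2  3  3  1  3  2  4  2
(- denotes ∞ / unreachable)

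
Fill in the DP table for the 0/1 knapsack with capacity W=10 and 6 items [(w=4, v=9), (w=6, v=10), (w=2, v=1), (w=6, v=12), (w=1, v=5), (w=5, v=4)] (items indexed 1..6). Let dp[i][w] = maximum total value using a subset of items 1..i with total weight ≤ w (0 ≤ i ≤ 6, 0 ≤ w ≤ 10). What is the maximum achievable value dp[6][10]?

i\w   0   1   2   3   4   5   6   7   8   9  10
  0   0   0   0   0   0   0   0   0   0   0   0
  1   0   0   0   0   9   9   9   9   9   9   9
  2   0   0   0   0   9   9  10  10  10  10  19
  3   0   0   1   1   9   9  10  10  11  11  19
  4   0   0   1   1   9   9  12  12  13  13  21
  5   0   5   5   6   9  14  14  17  17  18  21
  6   0   5   5   6   9  14  14  17  17  18  21

21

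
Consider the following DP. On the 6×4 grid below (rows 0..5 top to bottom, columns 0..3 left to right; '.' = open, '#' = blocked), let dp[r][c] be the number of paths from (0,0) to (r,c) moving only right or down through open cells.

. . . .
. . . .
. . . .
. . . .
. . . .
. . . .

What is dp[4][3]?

r\c   0   1   2   3
  0   1   1   1   1
  1   1   2   3   4
  2   1   3   6  10
  3   1   4  10  20
  4   1   5  15  35
  5   1   6  21  56

35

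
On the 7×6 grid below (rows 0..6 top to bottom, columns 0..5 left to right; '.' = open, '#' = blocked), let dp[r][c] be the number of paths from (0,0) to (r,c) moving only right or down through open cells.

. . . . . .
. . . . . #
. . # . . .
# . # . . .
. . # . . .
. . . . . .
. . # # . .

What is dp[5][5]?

r\c   0   1   2   3   4   5
  0   1   1   1   1   1   1
  1   1   2   3   4   5   0
  2   1   3   0   4   9   9
  3   0   3   0   4  13  22
  4   0   3   0   4  17  39
  5   0   3   3   7  24  63
  6   0   3   0   0  24  87

63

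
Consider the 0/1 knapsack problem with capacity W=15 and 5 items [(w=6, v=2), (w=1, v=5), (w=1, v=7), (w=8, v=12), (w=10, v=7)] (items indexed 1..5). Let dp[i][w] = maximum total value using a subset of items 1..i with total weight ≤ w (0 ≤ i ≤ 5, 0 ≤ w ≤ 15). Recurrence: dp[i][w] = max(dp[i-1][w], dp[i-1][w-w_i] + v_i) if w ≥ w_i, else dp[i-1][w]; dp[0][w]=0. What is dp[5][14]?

24

i\w   0   1   2   3   4   5   6   7   8   9  10  11  12  13  14  15
  0   0   0   0   0   0   0   0   0   0   0   0   0   0   0   0   0
  1   0   0   0   0   0   0   2   2   2   2   2   2   2   2   2   2
  2   0   5   5   5   5   5   5   7   7   7   7   7   7   7   7   7
  3   0   7  12  12  12  12  12  12  14  14  14  14  14  14  14  14
  4   0   7  12  12  12  12  12  12  14  19  24  24  24  24  24  24
  5   0   7  12  12  12  12  12  12  14  19  24  24  24  24  24  24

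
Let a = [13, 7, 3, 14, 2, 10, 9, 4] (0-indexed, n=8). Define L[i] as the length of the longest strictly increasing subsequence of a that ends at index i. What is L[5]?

   i    0    1    2    3    4    5    6    7
a[i]   13    7    3   14    2   10    9    4
L[i]    1    1    1    2    1    2    2    2

2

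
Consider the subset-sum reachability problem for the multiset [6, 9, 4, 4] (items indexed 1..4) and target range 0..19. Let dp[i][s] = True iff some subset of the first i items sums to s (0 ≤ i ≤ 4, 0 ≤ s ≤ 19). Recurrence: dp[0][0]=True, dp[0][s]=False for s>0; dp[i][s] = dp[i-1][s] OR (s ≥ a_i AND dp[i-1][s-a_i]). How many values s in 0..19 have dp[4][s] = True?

i\s   0   1   2   3   4   5   6   7   8   9  10  11  12  13  14  15  16  17  18  19
  0   T   F   F   F   F   F   F   F   F   F   F   F   F   F   F   F   F   F   F   F
  1   T   F   F   F   F   F   T   F   F   F   F   F   F   F   F   F   F   F   F   F
  2   T   F   F   F   F   F   T   F   F   T   F   F   F   F   F   T   F   F   F   F
  3   T   F   F   F   T   F   T   F   F   T   T   F   F   T   F   T   F   F   F   T
  4   T   F   F   F   T   F   T   F   T   T   T   F   F   T   T   T   F   T   F   T

11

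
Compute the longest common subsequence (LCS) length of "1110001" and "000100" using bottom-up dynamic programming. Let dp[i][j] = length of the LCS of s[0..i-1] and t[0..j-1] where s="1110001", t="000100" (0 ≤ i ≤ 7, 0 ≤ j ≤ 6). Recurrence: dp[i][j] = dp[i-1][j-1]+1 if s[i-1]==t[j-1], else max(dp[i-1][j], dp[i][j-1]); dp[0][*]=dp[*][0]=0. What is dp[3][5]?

1

   ''  0  0  0  1  0  0
''  0  0  0  0  0  0  0
 1  0  0  0  0  1  1  1
 1  0  0  0  0  1  1  1
 1  0  0  0  0  1  1  1
 0  0  1  1  1  1  2  2
 0  0  1  2  2  2  2  3
 0  0  1  2  3  3  3  3
 1  0  1  2  3  4  4  4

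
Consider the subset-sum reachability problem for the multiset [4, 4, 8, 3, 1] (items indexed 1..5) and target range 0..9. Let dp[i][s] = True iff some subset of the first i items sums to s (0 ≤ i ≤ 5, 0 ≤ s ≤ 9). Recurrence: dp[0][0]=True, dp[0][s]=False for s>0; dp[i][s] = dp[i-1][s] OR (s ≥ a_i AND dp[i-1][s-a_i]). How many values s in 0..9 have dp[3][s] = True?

3

i\s   0   1   2   3   4   5   6   7   8   9
  0   T   F   F   F   F   F   F   F   F   F
  1   T   F   F   F   T   F   F   F   F   F
  2   T   F   F   F   T   F   F   F   T   F
  3   T   F   F   F   T   F   F   F   T   F
  4   T   F   F   T   T   F   F   T   T   F
  5   T   T   F   T   T   T   F   T   T   T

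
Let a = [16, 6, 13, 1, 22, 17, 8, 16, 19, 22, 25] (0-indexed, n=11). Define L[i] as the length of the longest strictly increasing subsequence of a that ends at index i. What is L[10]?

   i    0    1    2    3    4    5    6    7    8    9   10
a[i]   16    6   13    1   22   17    8   16   19   22   25
L[i]    1    1    2    1    3    3    2    3    4    5    6

6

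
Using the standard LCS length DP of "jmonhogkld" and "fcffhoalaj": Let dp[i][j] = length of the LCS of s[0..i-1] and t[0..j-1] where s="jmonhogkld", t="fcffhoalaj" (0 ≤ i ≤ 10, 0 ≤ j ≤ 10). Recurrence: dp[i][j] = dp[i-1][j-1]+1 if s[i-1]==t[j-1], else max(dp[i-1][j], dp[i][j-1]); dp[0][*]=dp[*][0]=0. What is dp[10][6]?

   ''  f  c  f  f  h  o  a  l  a  j
''  0  0  0  0  0  0  0  0  0  0  0
 j  0  0  0  0  0  0  0  0  0  0  1
 m  0  0  0  0  0  0  0  0  0  0  1
 o  0  0  0  0  0  0  1  1  1  1  1
 n  0  0  0  0  0  0  1  1  1  1  1
 h  0  0  0  0  0  1  1  1  1  1  1
 o  0  0  0  0  0  1  2  2  2  2  2
 g  0  0  0  0  0  1  2  2  2  2  2
 k  0  0  0  0  0  1  2  2  2  2  2
 l  0  0  0  0  0  1  2  2  3  3  3
 d  0  0  0  0  0  1  2  2  3  3  3

2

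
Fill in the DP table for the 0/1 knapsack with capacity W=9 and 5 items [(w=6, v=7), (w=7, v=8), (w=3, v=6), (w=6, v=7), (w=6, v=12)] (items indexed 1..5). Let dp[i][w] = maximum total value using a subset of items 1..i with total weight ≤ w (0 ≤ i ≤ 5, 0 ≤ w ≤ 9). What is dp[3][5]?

i\w   0   1   2   3   4   5   6   7   8   9
  0   0   0   0   0   0   0   0   0   0   0
  1   0   0   0   0   0   0   7   7   7   7
  2   0   0   0   0   0   0   7   8   8   8
  3   0   0   0   6   6   6   7   8   8  13
  4   0   0   0   6   6   6   7   8   8  13
  5   0   0   0   6   6   6  12  12  12  18

6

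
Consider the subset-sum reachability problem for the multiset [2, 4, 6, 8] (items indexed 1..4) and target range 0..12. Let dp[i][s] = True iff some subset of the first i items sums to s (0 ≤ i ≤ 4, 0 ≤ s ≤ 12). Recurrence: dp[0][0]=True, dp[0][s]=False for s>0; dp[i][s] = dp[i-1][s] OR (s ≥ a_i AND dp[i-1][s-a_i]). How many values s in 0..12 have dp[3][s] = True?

i\s   0   1   2   3   4   5   6   7   8   9  10  11  12
  0   T   F   F   F   F   F   F   F   F   F   F   F   F
  1   T   F   T   F   F   F   F   F   F   F   F   F   F
  2   T   F   T   F   T   F   T   F   F   F   F   F   F
  3   T   F   T   F   T   F   T   F   T   F   T   F   T
  4   T   F   T   F   T   F   T   F   T   F   T   F   T

7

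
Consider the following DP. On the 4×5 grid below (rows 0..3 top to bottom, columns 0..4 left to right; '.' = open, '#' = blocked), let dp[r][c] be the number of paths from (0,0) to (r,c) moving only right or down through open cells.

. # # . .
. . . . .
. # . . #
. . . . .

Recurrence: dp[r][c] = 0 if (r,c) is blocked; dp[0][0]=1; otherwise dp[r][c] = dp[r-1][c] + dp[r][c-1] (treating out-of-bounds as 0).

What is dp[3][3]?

r\c   0   1   2   3   4
  0   1   0   0   0   0
  1   1   1   1   1   1
  2   1   0   1   2   0
  3   1   1   2   4   4

4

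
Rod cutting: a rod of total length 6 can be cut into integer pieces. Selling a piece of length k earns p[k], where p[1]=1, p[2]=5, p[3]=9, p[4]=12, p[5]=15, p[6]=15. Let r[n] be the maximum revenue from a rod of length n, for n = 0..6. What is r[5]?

   n    0    1    2    3    4    5    6
r[n]    0    1    5    9   12   15   18

15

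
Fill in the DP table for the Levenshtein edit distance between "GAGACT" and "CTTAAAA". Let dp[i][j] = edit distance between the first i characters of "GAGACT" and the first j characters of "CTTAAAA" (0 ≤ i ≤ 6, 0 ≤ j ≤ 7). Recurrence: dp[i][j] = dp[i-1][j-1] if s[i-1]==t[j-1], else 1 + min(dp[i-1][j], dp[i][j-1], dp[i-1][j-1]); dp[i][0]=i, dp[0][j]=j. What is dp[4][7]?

5

   ''  C  T  T  A  A  A  A
''  0  1  2  3  4  5  6  7
 G  1  1  2  3  4  5  6  7
 A  2  2  2  3  3  4  5  6
 G  3  3  3  3  4  4  5  6
 A  4  4  4  4  3  4  4  5
 C  5  4  5  5  4  4  5  5
 T  6  5  4  5  5  5  5  6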